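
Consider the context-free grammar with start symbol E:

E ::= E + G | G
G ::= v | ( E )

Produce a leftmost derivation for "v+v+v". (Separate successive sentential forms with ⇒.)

E⇒E+G⇒E+G+G⇒G+G+G⇒v+G+G⇒v+v+G⇒v+v+v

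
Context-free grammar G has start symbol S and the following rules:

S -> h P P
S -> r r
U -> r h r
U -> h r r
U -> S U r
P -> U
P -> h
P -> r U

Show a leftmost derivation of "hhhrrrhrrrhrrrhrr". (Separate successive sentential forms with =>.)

S=>hPP=>hhP=>hhU=>hhSUr=>hhhPPUr=>hhhrUPUr=>hhhrSUrPUr=>hhhrrrUrPUr=>hhhrrrhrrrPUr=>hhhrrrhrrrUUr=>hhhrrrhrrrhrrUr=>hhhrrrhrrrhrrrhrr

S => hPP   [S -> h P P]
hPP => hhP   [P -> h]
hhP => hhU   [P -> U]
hhU => hhSUr   [U -> S U r]
hhSUr => hhhPPUr   [S -> h P P]
hhhPPUr => hhhrUPUr   [P -> r U]
hhhrUPUr => hhhrSUrPUr   [U -> S U r]
hhhrSUrPUr => hhhrrrUrPUr   [S -> r r]
hhhrrrUrPUr => hhhrrrhrrrPUr   [U -> h r r]
hhhrrrhrrrPUr => hhhrrrhrrrUUr   [P -> U]
hhhrrrhrrrUUr => hhhrrrhrrrhrrUr   [U -> h r r]
hhhrrrhrrrhrrUr => hhhrrrhrrrhrrrhrr   [U -> r h r]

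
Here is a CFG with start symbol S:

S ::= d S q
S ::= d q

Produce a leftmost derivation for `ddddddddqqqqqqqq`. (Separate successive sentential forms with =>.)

S => dSq => ddSqq => dddSqqq => ddddSqqqq => dddddSqqqqq => ddddddSqqqqqq => dddddddSqqqqqqq => ddddddddqqqqqqqq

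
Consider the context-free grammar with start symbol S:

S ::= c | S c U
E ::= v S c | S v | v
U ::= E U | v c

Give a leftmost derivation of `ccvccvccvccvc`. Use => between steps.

S => ScU   [S ::= S c U]
ScU => ScUcU   [S ::= S c U]
ScUcU => ccUcU   [S ::= c]
ccUcU => ccEUcU   [U ::= E U]
ccEUcU => ccvScUcU   [E ::= v S c]
ccvScUcU => ccvScUcUcU   [S ::= S c U]
ccvScUcUcU => ccvccUcUcU   [S ::= c]
ccvccUcUcU => ccvccvccUcU   [U ::= v c]
ccvccvccUcU => ccvccvccvccU   [U ::= v c]
ccvccvccvccU => ccvccvccvccvc   [U ::= v c]

S => ScU => ScUcU => ccUcU => ccEUcU => ccvScUcU => ccvScUcUcU => ccvccUcUcU => ccvccvccUcU => ccvccvccvccU => ccvccvccvccvc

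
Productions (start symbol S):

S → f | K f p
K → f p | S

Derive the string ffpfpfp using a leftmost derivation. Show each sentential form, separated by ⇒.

S ⇒ Kfp   [S → K f p]
Kfp ⇒ Sfp   [K → S]
Sfp ⇒ Kfpfp   [S → K f p]
Kfpfp ⇒ Sfpfp   [K → S]
Sfpfp ⇒ Kfpfpfp   [S → K f p]
Kfpfpfp ⇒ Sfpfpfp   [K → S]
Sfpfpfp ⇒ ffpfpfp   [S → f]

S⇒Kfp⇒Sfp⇒Kfpfp⇒Sfpfp⇒Kfpfpfp⇒Sfpfpfp⇒ffpfpfp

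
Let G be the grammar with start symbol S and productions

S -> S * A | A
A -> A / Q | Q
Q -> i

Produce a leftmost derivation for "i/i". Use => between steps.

S => A => A/Q => Q/Q => i/Q => i/i

S => A   [S -> A]
A => A/Q   [A -> A / Q]
A/Q => Q/Q   [A -> Q]
Q/Q => i/Q   [Q -> i]
i/Q => i/i   [Q -> i]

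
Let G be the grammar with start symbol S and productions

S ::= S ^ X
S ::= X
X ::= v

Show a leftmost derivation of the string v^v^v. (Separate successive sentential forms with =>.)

S => S^X => S^X^X => X^X^X => v^X^X => v^v^X => v^v^v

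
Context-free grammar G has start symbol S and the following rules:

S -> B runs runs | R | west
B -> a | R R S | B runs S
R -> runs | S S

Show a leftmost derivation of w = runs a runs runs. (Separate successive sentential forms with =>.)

S => R => S S => R S => runs S => runs B runs runs => runs a runs runs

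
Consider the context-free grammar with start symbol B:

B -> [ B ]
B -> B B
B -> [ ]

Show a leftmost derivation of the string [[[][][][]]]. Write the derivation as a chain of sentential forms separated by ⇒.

B ⇒ [B] ⇒ [[B]] ⇒ [[BB]] ⇒ [[BBB]] ⇒ [[BBBB]] ⇒ [[[]BBB]] ⇒ [[[][]BB]] ⇒ [[[][][]B]] ⇒ [[[][][][]]]

B ⇒ [B]   [B -> [ B ]]
[B] ⇒ [[B]]   [B -> [ B ]]
[[B]] ⇒ [[BB]]   [B -> B B]
[[BB]] ⇒ [[BBB]]   [B -> B B]
[[BBB]] ⇒ [[BBBB]]   [B -> B B]
[[BBBB]] ⇒ [[[]BBB]]   [B -> [ ]]
[[[]BBB]] ⇒ [[[][]BB]]   [B -> [ ]]
[[[][]BB]] ⇒ [[[][][]B]]   [B -> [ ]]
[[[][][]B]] ⇒ [[[][][][]]]   [B -> [ ]]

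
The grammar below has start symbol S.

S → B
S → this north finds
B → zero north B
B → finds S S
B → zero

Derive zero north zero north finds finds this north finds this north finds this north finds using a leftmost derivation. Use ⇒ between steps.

S ⇒ B ⇒ zero north B ⇒ zero north zero north B ⇒ zero north zero north finds S S ⇒ zero north zero north finds B S ⇒ zero north zero north finds finds S S S ⇒ zero north zero north finds finds this north finds S S ⇒ zero north zero north finds finds this north finds this north finds S ⇒ zero north zero north finds finds this north finds this north finds this north finds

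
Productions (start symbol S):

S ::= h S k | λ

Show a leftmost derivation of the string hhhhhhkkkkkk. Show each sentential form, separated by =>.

S=>hSk=>hhSkk=>hhhSkkk=>hhhhSkkkk=>hhhhhSkkkkk=>hhhhhhSkkkkkk=>hhhhhhkkkkkk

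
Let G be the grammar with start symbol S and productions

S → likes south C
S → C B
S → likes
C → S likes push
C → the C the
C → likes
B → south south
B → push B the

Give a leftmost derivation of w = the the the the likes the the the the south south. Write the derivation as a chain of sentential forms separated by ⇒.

S ⇒ C B ⇒ the C the B ⇒ the the C the the B ⇒ the the the C the the the B ⇒ the the the the C the the the the B ⇒ the the the the likes the the the the B ⇒ the the the the likes the the the the south south

S ⇒ C B   [S → C B]
C B ⇒ the C the B   [C → the C the]
the C the B ⇒ the the C the the B   [C → the C the]
the the C the the B ⇒ the the the C the the the B   [C → the C the]
the the the C the the the B ⇒ the the the the C the the the the B   [C → the C the]
the the the the C the the the the B ⇒ the the the the likes the the the the B   [C → likes]
the the the the likes the the the the B ⇒ the the the the likes the the the the south south   [B → south south]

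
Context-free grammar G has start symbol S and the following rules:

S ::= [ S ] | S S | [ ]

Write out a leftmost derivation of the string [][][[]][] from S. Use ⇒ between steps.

S ⇒ SS   [S ::= S S]
SS ⇒ SSS   [S ::= S S]
SSS ⇒ SSSS   [S ::= S S]
SSSS ⇒ []SSS   [S ::= [ ]]
[]SSS ⇒ [][]SS   [S ::= [ ]]
[][]SS ⇒ [][][S]S   [S ::= [ S ]]
[][][S]S ⇒ [][][[]]S   [S ::= [ ]]
[][][[]]S ⇒ [][][[]][]   [S ::= [ ]]

S ⇒ SS ⇒ SSS ⇒ SSSS ⇒ []SSS ⇒ [][]SS ⇒ [][][S]S ⇒ [][][[]]S ⇒ [][][[]][]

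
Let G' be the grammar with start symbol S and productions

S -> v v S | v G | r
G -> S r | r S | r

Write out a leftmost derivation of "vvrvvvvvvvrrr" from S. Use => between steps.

S => vG => vSr => vvGr => vvrSr => vvrvvSr => vvrvvvGr => vvrvvvSrr => vvrvvvvvSrr => vvrvvvvvvvSrr => vvrvvvvvvvrrr

S => vG   [S -> v G]
vG => vSr   [G -> S r]
vSr => vvGr   [S -> v G]
vvGr => vvrSr   [G -> r S]
vvrSr => vvrvvSr   [S -> v v S]
vvrvvSr => vvrvvvGr   [S -> v G]
vvrvvvGr => vvrvvvSrr   [G -> S r]
vvrvvvSrr => vvrvvvvvSrr   [S -> v v S]
vvrvvvvvSrr => vvrvvvvvvvSrr   [S -> v v S]
vvrvvvvvvvSrr => vvrvvvvvvvrrr   [S -> r]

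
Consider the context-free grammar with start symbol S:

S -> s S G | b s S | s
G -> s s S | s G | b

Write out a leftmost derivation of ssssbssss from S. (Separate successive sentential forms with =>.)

S => sSG   [S -> s S G]
sSG => ssSGG   [S -> s S G]
ssSGG => sssGG   [S -> s]
sssGG => ssssGG   [G -> s G]
ssssGG => ssssbG   [G -> b]
ssssbG => ssssbsG   [G -> s G]
ssssbsG => ssssbsssS   [G -> s s S]
ssssbsssS => ssssbssss   [S -> s]

S=>sSG=>ssSGG=>sssGG=>ssssGG=>ssssbG=>ssssbsG=>ssssbsssS=>ssssbssss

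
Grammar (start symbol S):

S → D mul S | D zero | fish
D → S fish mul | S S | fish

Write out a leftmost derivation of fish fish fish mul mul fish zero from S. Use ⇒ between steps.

S ⇒ D zero ⇒ S S zero ⇒ fish S zero ⇒ fish D mul S zero ⇒ fish S fish mul mul S zero ⇒ fish fish fish mul mul S zero ⇒ fish fish fish mul mul fish zero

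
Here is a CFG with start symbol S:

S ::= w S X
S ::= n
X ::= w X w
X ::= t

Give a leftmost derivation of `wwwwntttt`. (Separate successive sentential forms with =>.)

S => wSX => wwSXX => wwwSXXX => wwwwSXXXX => wwwwnXXXX => wwwwntXXX => wwwwnttXX => wwwwntttX => wwwwntttt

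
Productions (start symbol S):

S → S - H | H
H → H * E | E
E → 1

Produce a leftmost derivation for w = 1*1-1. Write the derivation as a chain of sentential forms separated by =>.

S => S-H => H-H => H*E-H => E*E-H => 1*E-H => 1*1-H => 1*1-E => 1*1-1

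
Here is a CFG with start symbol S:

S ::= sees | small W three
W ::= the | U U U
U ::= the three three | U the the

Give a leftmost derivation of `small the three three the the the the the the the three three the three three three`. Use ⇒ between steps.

S ⇒ small W three   [S ::= small W three]
small W three ⇒ small U U U three   [W ::= U U U]
small U U U three ⇒ small U the the U U three   [U ::= U the the]
small U the the U U three ⇒ small U the the the the U U three   [U ::= U the the]
small U the the the the U U three ⇒ small U the the the the the the U U three   [U ::= U the the]
small U the the the the the the U U three ⇒ small the three three the the the the the the U U three   [U ::= the three three]
small the three three the the the the the the U U three ⇒ small the three three the the the the the the the three three U three   [U ::= the three three]
small the three three the the the the the the the three three U three ⇒ small the three three the the the the the the the three three the three three three   [U ::= the three three]

S ⇒ small W three ⇒ small U U U three ⇒ small U the the U U three ⇒ small U the the the the U U three ⇒ small U the the the the the the U U three ⇒ small the three three the the the the the the U U three ⇒ small the three three the the the the the the the three three U three ⇒ small the three three the the the the the the the three three the three three three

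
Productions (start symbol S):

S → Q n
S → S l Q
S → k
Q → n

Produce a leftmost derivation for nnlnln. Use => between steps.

S => SlQ => SlQlQ => QnlQlQ => nnlQlQ => nnlnlQ => nnlnln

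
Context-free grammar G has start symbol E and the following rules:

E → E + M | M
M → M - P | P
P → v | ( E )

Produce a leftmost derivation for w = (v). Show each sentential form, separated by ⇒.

E ⇒ M   [E → M]
M ⇒ P   [M → P]
P ⇒ (E)   [P → ( E )]
(E) ⇒ (M)   [E → M]
(M) ⇒ (P)   [M → P]
(P) ⇒ (v)   [P → v]

E ⇒ M ⇒ P ⇒ (E) ⇒ (M) ⇒ (P) ⇒ (v)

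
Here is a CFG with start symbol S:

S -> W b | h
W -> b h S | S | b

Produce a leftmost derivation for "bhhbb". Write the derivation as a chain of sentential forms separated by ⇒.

S ⇒ Wb   [S -> W b]
Wb ⇒ Sb   [W -> S]
Sb ⇒ Wbb   [S -> W b]
Wbb ⇒ bhSbb   [W -> b h S]
bhSbb ⇒ bhhbb   [S -> h]

S ⇒ Wb ⇒ Sb ⇒ Wbb ⇒ bhSbb ⇒ bhhbb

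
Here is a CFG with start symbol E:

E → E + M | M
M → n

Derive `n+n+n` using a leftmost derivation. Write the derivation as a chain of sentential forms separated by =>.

E => E+M   [E → E + M]
E+M => E+M+M   [E → E + M]
E+M+M => M+M+M   [E → M]
M+M+M => n+M+M   [M → n]
n+M+M => n+n+M   [M → n]
n+n+M => n+n+n   [M → n]

E => E+M => E+M+M => M+M+M => n+M+M => n+n+M => n+n+n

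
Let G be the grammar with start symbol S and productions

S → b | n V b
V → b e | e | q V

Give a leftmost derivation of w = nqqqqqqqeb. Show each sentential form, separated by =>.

S => nVb => nqVb => nqqVb => nqqqVb => nqqqqVb => nqqqqqVb => nqqqqqqVb => nqqqqqqqVb => nqqqqqqqeb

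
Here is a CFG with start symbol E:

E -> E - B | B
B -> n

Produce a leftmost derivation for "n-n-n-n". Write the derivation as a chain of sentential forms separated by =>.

E => E-B => E-B-B => E-B-B-B => B-B-B-B => n-B-B-B => n-n-B-B => n-n-n-B => n-n-n-n

E => E-B   [E -> E - B]
E-B => E-B-B   [E -> E - B]
E-B-B => E-B-B-B   [E -> E - B]
E-B-B-B => B-B-B-B   [E -> B]
B-B-B-B => n-B-B-B   [B -> n]
n-B-B-B => n-n-B-B   [B -> n]
n-n-B-B => n-n-n-B   [B -> n]
n-n-n-B => n-n-n-n   [B -> n]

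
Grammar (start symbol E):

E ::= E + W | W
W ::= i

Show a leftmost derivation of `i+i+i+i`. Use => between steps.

E => E+W => E+W+W => E+W+W+W => W+W+W+W => i+W+W+W => i+i+W+W => i+i+i+W => i+i+i+i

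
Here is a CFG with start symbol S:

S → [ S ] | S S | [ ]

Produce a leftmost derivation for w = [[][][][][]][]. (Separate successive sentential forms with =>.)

S => SS => [S]S => [SS]S => [SSS]S => [SSSS]S => [SSSSS]S => [[]SSSS]S => [[][]SSS]S => [[][][]SS]S => [[][][][]S]S => [[][][][][]]S => [[][][][][]][]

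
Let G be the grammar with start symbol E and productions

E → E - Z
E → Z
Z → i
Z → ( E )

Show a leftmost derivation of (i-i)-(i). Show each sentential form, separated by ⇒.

E ⇒ E-Z ⇒ Z-Z ⇒ (E)-Z ⇒ (E-Z)-Z ⇒ (Z-Z)-Z ⇒ (i-Z)-Z ⇒ (i-i)-Z ⇒ (i-i)-(E) ⇒ (i-i)-(Z) ⇒ (i-i)-(i)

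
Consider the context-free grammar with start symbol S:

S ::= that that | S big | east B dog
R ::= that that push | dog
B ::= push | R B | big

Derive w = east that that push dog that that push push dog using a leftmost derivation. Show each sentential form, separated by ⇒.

S ⇒ east B dog ⇒ east R B dog ⇒ east that that push B dog ⇒ east that that push R B dog ⇒ east that that push dog B dog ⇒ east that that push dog R B dog ⇒ east that that push dog that that push B dog ⇒ east that that push dog that that push push dog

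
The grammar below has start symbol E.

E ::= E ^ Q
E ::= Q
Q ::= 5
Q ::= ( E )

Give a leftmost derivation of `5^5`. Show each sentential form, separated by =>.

E => E^Q => Q^Q => 5^Q => 5^5

E => E^Q   [E ::= E ^ Q]
E^Q => Q^Q   [E ::= Q]
Q^Q => 5^Q   [Q ::= 5]
5^Q => 5^5   [Q ::= 5]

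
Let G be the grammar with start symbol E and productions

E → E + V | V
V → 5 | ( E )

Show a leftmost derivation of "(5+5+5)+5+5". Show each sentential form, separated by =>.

E=>E+V=>E+V+V=>V+V+V=>(E)+V+V=>(E+V)+V+V=>(E+V+V)+V+V=>(V+V+V)+V+V=>(5+V+V)+V+V=>(5+5+V)+V+V=>(5+5+5)+V+V=>(5+5+5)+5+V=>(5+5+5)+5+5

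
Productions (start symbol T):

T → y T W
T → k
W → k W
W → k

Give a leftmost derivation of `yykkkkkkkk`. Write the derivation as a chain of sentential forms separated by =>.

T => yTW => yyTWW => yykWW => yykkW => yykkkW => yykkkkW => yykkkkkW => yykkkkkkW => yykkkkkkkW => yykkkkkkkk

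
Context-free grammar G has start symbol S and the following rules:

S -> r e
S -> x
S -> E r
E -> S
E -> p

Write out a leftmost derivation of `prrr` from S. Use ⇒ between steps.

S ⇒ Er   [S -> E r]
Er ⇒ Sr   [E -> S]
Sr ⇒ Err   [S -> E r]
Err ⇒ Srr   [E -> S]
Srr ⇒ Errr   [S -> E r]
Errr ⇒ prrr   [E -> p]

S ⇒ Er ⇒ Sr ⇒ Err ⇒ Srr ⇒ Errr ⇒ prrr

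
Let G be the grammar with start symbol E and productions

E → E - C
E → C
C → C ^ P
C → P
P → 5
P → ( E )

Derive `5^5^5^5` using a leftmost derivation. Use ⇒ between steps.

E⇒C⇒C^P⇒C^P^P⇒C^P^P^P⇒P^P^P^P⇒5^P^P^P⇒5^5^P^P⇒5^5^5^P⇒5^5^5^5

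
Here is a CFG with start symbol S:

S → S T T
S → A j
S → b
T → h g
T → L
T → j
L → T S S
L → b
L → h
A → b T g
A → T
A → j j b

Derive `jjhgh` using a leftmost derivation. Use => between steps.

S => STT   [S → S T T]
STT => AjTT   [S → A j]
AjTT => TjTT   [A → T]
TjTT => jjTT   [T → j]
jjTT => jjhgT   [T → h g]
jjhgT => jjhgL   [T → L]
jjhgL => jjhgh   [L → h]

S => STT => AjTT => TjTT => jjTT => jjhgT => jjhgL => jjhgh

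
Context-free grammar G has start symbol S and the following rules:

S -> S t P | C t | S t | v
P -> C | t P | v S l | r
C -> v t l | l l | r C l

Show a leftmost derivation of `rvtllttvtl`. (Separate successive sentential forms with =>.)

S => StP   [S -> S t P]
StP => CttP   [S -> C t]
CttP => rClttP   [C -> r C l]
rClttP => rvtllttP   [C -> v t l]
rvtllttP => rvtllttC   [P -> C]
rvtllttC => rvtllttvtl   [C -> v t l]

S => StP => CttP => rClttP => rvtllttP => rvtllttC => rvtllttvtl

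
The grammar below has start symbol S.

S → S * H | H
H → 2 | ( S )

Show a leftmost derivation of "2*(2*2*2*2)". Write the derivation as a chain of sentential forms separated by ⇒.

S ⇒ S*H   [S → S * H]
S*H ⇒ H*H   [S → H]
H*H ⇒ 2*H   [H → 2]
2*H ⇒ 2*(S)   [H → ( S )]
2*(S) ⇒ 2*(S*H)   [S → S * H]
2*(S*H) ⇒ 2*(S*H*H)   [S → S * H]
2*(S*H*H) ⇒ 2*(S*H*H*H)   [S → S * H]
2*(S*H*H*H) ⇒ 2*(H*H*H*H)   [S → H]
2*(H*H*H*H) ⇒ 2*(2*H*H*H)   [H → 2]
2*(2*H*H*H) ⇒ 2*(2*2*H*H)   [H → 2]
2*(2*2*H*H) ⇒ 2*(2*2*2*H)   [H → 2]
2*(2*2*2*H) ⇒ 2*(2*2*2*2)   [H → 2]

S ⇒ S*H ⇒ H*H ⇒ 2*H ⇒ 2*(S) ⇒ 2*(S*H) ⇒ 2*(S*H*H) ⇒ 2*(S*H*H*H) ⇒ 2*(H*H*H*H) ⇒ 2*(2*H*H*H) ⇒ 2*(2*2*H*H) ⇒ 2*(2*2*2*H) ⇒ 2*(2*2*2*2)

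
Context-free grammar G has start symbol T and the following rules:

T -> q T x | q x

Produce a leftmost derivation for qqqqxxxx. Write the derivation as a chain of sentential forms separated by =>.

T => qTx => qqTxx => qqqTxxx => qqqqxxxx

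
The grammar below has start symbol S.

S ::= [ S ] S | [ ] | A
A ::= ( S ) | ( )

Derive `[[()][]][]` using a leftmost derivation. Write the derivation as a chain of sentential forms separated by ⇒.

S⇒[S]S⇒[[S]S]S⇒[[A]S]S⇒[[()]S]S⇒[[()][]]S⇒[[()][]][]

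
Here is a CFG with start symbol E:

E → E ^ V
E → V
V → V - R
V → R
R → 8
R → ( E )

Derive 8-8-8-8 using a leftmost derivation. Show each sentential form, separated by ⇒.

E ⇒ V ⇒ V-R ⇒ V-R-R ⇒ V-R-R-R ⇒ R-R-R-R ⇒ 8-R-R-R ⇒ 8-8-R-R ⇒ 8-8-8-R ⇒ 8-8-8-8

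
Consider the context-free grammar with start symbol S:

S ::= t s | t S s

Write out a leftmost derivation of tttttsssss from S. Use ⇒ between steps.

S ⇒ tSs ⇒ ttSss ⇒ tttSsss ⇒ ttttSssss ⇒ tttttsssss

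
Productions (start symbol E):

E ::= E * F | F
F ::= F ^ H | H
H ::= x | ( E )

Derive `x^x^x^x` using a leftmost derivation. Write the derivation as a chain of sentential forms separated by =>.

E => F => F^H => F^H^H => F^H^H^H => H^H^H^H => x^H^H^H => x^x^H^H => x^x^x^H => x^x^x^x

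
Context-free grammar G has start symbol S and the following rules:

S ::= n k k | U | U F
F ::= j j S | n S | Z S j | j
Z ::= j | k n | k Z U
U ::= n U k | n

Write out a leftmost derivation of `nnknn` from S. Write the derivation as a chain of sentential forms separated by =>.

S => UF => nUkF => nnkF => nnknS => nnknU => nnknn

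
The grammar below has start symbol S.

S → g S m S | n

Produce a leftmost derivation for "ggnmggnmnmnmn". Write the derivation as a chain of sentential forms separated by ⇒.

S ⇒ gSmS   [S → g S m S]
gSmS ⇒ ggSmSmS   [S → g S m S]
ggSmSmS ⇒ ggnmSmS   [S → n]
ggnmSmS ⇒ ggnmgSmSmS   [S → g S m S]
ggnmgSmSmS ⇒ ggnmggSmSmSmS   [S → g S m S]
ggnmggSmSmSmS ⇒ ggnmggnmSmSmS   [S → n]
ggnmggnmSmSmS ⇒ ggnmggnmnmSmS   [S → n]
ggnmggnmnmSmS ⇒ ggnmggnmnmnmS   [S → n]
ggnmggnmnmnmS ⇒ ggnmggnmnmnmn   [S → n]

S ⇒ gSmS ⇒ ggSmSmS ⇒ ggnmSmS ⇒ ggnmgSmSmS ⇒ ggnmggSmSmSmS ⇒ ggnmggnmSmSmS ⇒ ggnmggnmnmSmS ⇒ ggnmggnmnmnmS ⇒ ggnmggnmnmnmn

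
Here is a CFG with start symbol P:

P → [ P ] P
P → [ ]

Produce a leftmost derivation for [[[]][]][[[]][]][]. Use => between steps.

P => [P]P   [P → [ P ] P]
[P]P => [[P]P]P   [P → [ P ] P]
[[P]P]P => [[[]]P]P   [P → [ ]]
[[[]]P]P => [[[]][]]P   [P → [ ]]
[[[]][]]P => [[[]][]][P]P   [P → [ P ] P]
[[[]][]][P]P => [[[]][]][[P]P]P   [P → [ P ] P]
[[[]][]][[P]P]P => [[[]][]][[[]]P]P   [P → [ ]]
[[[]][]][[[]]P]P => [[[]][]][[[]][]]P   [P → [ ]]
[[[]][]][[[]][]]P => [[[]][]][[[]][]][]   [P → [ ]]

P=>[P]P=>[[P]P]P=>[[[]]P]P=>[[[]][]]P=>[[[]][]][P]P=>[[[]][]][[P]P]P=>[[[]][]][[[]]P]P=>[[[]][]][[[]][]]P=>[[[]][]][[[]][]][]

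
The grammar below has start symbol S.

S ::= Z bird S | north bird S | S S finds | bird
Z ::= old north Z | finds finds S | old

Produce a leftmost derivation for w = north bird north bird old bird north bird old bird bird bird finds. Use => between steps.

S => S S finds => north bird S S finds => north bird north bird S S finds => north bird north bird Z bird S S finds => north bird north bird old bird S S finds => north bird north bird old bird north bird S S finds => north bird north bird old bird north bird Z bird S S finds => north bird north bird old bird north bird old bird S S finds => north bird north bird old bird north bird old bird bird S finds => north bird north bird old bird north bird old bird bird bird finds

S => S S finds   [S ::= S S finds]
S S finds => north bird S S finds   [S ::= north bird S]
north bird S S finds => north bird north bird S S finds   [S ::= north bird S]
north bird north bird S S finds => north bird north bird Z bird S S finds   [S ::= Z bird S]
north bird north bird Z bird S S finds => north bird north bird old bird S S finds   [Z ::= old]
north bird north bird old bird S S finds => north bird north bird old bird north bird S S finds   [S ::= north bird S]
north bird north bird old bird north bird S S finds => north bird north bird old bird north bird Z bird S S finds   [S ::= Z bird S]
north bird north bird old bird north bird Z bird S S finds => north bird north bird old bird north bird old bird S S finds   [Z ::= old]
north bird north bird old bird north bird old bird S S finds => north bird north bird old bird north bird old bird bird S finds   [S ::= bird]
north bird north bird old bird north bird old bird bird S finds => north bird north bird old bird north bird old bird bird bird finds   [S ::= bird]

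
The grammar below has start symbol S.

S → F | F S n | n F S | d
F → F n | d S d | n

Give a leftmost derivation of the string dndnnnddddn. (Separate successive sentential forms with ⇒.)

S ⇒ F ⇒ Fn ⇒ dSdn ⇒ dnFSdn ⇒ dndSdSdn ⇒ dndnFSdSdn ⇒ dndnFnSdSdn ⇒ dndnnnSdSdn ⇒ dndnnnddSdn ⇒ dndnnnddddn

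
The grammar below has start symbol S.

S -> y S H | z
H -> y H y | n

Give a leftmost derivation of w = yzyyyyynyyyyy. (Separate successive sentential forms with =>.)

S => ySH   [S -> y S H]
ySH => yzH   [S -> z]
yzH => yzyHy   [H -> y H y]
yzyHy => yzyyHyy   [H -> y H y]
yzyyHyy => yzyyyHyyy   [H -> y H y]
yzyyyHyyy => yzyyyyHyyyy   [H -> y H y]
yzyyyyHyyyy => yzyyyyyHyyyyy   [H -> y H y]
yzyyyyyHyyyyy => yzyyyyynyyyyy   [H -> n]

S => ySH => yzH => yzyHy => yzyyHyy => yzyyyHyyy => yzyyyyHyyyy => yzyyyyyHyyyyy => yzyyyyynyyyyy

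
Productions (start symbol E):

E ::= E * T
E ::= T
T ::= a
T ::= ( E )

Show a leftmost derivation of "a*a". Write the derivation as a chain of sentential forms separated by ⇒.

E⇒E*T⇒T*T⇒a*T⇒a*a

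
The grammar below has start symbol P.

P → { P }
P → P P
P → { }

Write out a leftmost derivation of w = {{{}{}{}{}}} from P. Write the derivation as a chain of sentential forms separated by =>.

P=>{P}=>{{P}}=>{{PP}}=>{{PPP}}=>{{PPPP}}=>{{{}PPP}}=>{{{}{}PP}}=>{{{}{}{}P}}=>{{{}{}{}{}}}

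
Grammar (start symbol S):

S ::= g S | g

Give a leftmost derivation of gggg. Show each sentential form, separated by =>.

S=>gS=>ggS=>gggS=>gggg

S => gS   [S ::= g S]
gS => ggS   [S ::= g S]
ggS => gggS   [S ::= g S]
gggS => gggg   [S ::= g]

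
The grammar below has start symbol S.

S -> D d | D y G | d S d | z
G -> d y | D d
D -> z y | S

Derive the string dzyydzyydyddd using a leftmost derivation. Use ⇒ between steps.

S ⇒ dSd ⇒ dDyGd ⇒ dzyyGd ⇒ dzyyDdd ⇒ dzyySdd ⇒ dzyydSddd ⇒ dzyydDyGddd ⇒ dzyydzyyGddd ⇒ dzyydzyydyddd

S ⇒ dSd   [S -> d S d]
dSd ⇒ dDyGd   [S -> D y G]
dDyGd ⇒ dzyyGd   [D -> z y]
dzyyGd ⇒ dzyyDdd   [G -> D d]
dzyyDdd ⇒ dzyySdd   [D -> S]
dzyySdd ⇒ dzyydSddd   [S -> d S d]
dzyydSddd ⇒ dzyydDyGddd   [S -> D y G]
dzyydDyGddd ⇒ dzyydzyyGddd   [D -> z y]
dzyydzyyGddd ⇒ dzyydzyydyddd   [G -> d y]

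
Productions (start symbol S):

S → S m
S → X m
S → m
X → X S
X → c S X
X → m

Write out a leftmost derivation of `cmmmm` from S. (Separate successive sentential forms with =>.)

S => Sm => Xmm => cSXmm => cmXmm => cmmmm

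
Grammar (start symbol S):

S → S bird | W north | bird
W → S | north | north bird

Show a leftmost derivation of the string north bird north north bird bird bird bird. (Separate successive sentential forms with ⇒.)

S ⇒ S bird   [S → S bird]
S bird ⇒ S bird bird   [S → S bird]
S bird bird ⇒ S bird bird bird   [S → S bird]
S bird bird bird ⇒ S bird bird bird bird   [S → S bird]
S bird bird bird bird ⇒ W north bird bird bird bird   [S → W north]
W north bird bird bird bird ⇒ S north bird bird bird bird   [W → S]
S north bird bird bird bird ⇒ W north north bird bird bird bird   [S → W north]
W north north bird bird bird bird ⇒ north bird north north bird bird bird bird   [W → north bird]

S ⇒ S bird ⇒ S bird bird ⇒ S bird bird bird ⇒ S bird bird bird bird ⇒ W north bird bird bird bird ⇒ S north bird bird bird bird ⇒ W north north bird bird bird bird ⇒ north bird north north bird bird bird bird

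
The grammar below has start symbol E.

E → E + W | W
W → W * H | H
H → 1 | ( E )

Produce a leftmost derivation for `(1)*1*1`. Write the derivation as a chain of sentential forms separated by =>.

E=>W=>W*H=>W*H*H=>H*H*H=>(E)*H*H=>(W)*H*H=>(H)*H*H=>(1)*H*H=>(1)*1*H=>(1)*1*1

E => W   [E → W]
W => W*H   [W → W * H]
W*H => W*H*H   [W → W * H]
W*H*H => H*H*H   [W → H]
H*H*H => (E)*H*H   [H → ( E )]
(E)*H*H => (W)*H*H   [E → W]
(W)*H*H => (H)*H*H   [W → H]
(H)*H*H => (1)*H*H   [H → 1]
(1)*H*H => (1)*1*H   [H → 1]
(1)*1*H => (1)*1*1   [H → 1]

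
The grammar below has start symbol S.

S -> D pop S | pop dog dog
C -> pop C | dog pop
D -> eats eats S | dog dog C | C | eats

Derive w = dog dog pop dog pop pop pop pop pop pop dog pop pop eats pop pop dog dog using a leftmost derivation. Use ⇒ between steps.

S ⇒ D pop S   [S -> D pop S]
D pop S ⇒ dog dog C pop S   [D -> dog dog C]
dog dog C pop S ⇒ dog dog pop C pop S   [C -> pop C]
dog dog pop C pop S ⇒ dog dog pop dog pop pop S   [C -> dog pop]
dog dog pop dog pop pop S ⇒ dog dog pop dog pop pop D pop S   [S -> D pop S]
dog dog pop dog pop pop D pop S ⇒ dog dog pop dog pop pop C pop S   [D -> C]
dog dog pop dog pop pop C pop S ⇒ dog dog pop dog pop pop pop C pop S   [C -> pop C]
dog dog pop dog pop pop pop C pop S ⇒ dog dog pop dog pop pop pop pop C pop S   [C -> pop C]
dog dog pop dog pop pop pop pop C pop S ⇒ dog dog pop dog pop pop pop pop pop C pop S   [C -> pop C]
dog dog pop dog pop pop pop pop pop C pop S ⇒ dog dog pop dog pop pop pop pop pop pop C pop S   [C -> pop C]
dog dog pop dog pop pop pop pop pop pop C pop S ⇒ dog dog pop dog pop pop pop pop pop pop dog pop pop S   [C -> dog pop]
dog dog pop dog pop pop pop pop pop pop dog pop pop S ⇒ dog dog pop dog pop pop pop pop pop pop dog pop pop D pop S   [S -> D pop S]
dog dog pop dog pop pop pop pop pop pop dog pop pop D pop S ⇒ dog dog pop dog pop pop pop pop pop pop dog pop pop eats pop S   [D -> eats]
dog dog pop dog pop pop pop pop pop pop dog pop pop eats pop S ⇒ dog dog pop dog pop pop pop pop pop pop dog pop pop eats pop pop dog dog   [S -> pop dog dog]

S ⇒ D pop S ⇒ dog dog C pop S ⇒ dog dog pop C pop S ⇒ dog dog pop dog pop pop S ⇒ dog dog pop dog pop pop D pop S ⇒ dog dog pop dog pop pop C pop S ⇒ dog dog pop dog pop pop pop C pop S ⇒ dog dog pop dog pop pop pop pop C pop S ⇒ dog dog pop dog pop pop pop pop pop C pop S ⇒ dog dog pop dog pop pop pop pop pop pop C pop S ⇒ dog dog pop dog pop pop pop pop pop pop dog pop pop S ⇒ dog dog pop dog pop pop pop pop pop pop dog pop pop D pop S ⇒ dog dog pop dog pop pop pop pop pop pop dog pop pop eats pop S ⇒ dog dog pop dog pop pop pop pop pop pop dog pop pop eats pop pop dog dog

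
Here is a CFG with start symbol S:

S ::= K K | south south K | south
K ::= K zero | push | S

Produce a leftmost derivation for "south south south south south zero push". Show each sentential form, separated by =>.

S => south south K   [S ::= south south K]
south south K => south south S   [K ::= S]
south south S => south south K K   [S ::= K K]
south south K K => south south S K   [K ::= S]
south south S K => south south south south K K   [S ::= south south K]
south south south south K K => south south south south K zero K   [K ::= K zero]
south south south south K zero K => south south south south S zero K   [K ::= S]
south south south south S zero K => south south south south south zero K   [S ::= south]
south south south south south zero K => south south south south south zero push   [K ::= push]

S => south south K => south south S => south south K K => south south S K => south south south south K K => south south south south K zero K => south south south south S zero K => south south south south south zero K => south south south south south zero push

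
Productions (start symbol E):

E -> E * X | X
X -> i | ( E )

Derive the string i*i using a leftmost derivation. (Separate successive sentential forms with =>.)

E => E*X   [E -> E * X]
E*X => X*X   [E -> X]
X*X => i*X   [X -> i]
i*X => i*i   [X -> i]

E => E*X => X*X => i*X => i*i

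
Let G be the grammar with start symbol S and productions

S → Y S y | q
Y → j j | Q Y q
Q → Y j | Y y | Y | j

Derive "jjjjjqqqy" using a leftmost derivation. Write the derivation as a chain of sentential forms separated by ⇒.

S⇒YSy⇒QYqSy⇒YYqSy⇒jjYqSy⇒jjQYqqSy⇒jjjYqqSy⇒jjjjjqqSy⇒jjjjjqqqy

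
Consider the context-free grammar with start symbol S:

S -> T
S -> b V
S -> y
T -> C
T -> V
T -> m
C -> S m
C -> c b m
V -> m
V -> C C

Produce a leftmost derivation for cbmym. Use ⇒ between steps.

S ⇒ T ⇒ V ⇒ CC ⇒ cbmC ⇒ cbmSm ⇒ cbmym

S ⇒ T   [S -> T]
T ⇒ V   [T -> V]
V ⇒ CC   [V -> C C]
CC ⇒ cbmC   [C -> c b m]
cbmC ⇒ cbmSm   [C -> S m]
cbmSm ⇒ cbmym   [S -> y]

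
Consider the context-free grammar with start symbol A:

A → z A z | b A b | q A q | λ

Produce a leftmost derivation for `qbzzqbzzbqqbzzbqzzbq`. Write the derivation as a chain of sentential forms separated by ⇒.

A ⇒ qAq   [A → q A q]
qAq ⇒ qbAbq   [A → b A b]
qbAbq ⇒ qbzAzbq   [A → z A z]
qbzAzbq ⇒ qbzzAzzbq   [A → z A z]
qbzzAzzbq ⇒ qbzzqAqzzbq   [A → q A q]
qbzzqAqzzbq ⇒ qbzzqbAbqzzbq   [A → b A b]
qbzzqbAbqzzbq ⇒ qbzzqbzAzbqzzbq   [A → z A z]
qbzzqbzAzbqzzbq ⇒ qbzzqbzzAzzbqzzbq   [A → z A z]
qbzzqbzzAzzbqzzbq ⇒ qbzzqbzzbAbzzbqzzbq   [A → b A b]
qbzzqbzzbAbzzbqzzbq ⇒ qbzzqbzzbqAqbzzbqzzbq   [A → q A q]
qbzzqbzzbqAqbzzbqzzbq ⇒ qbzzqbzzbqqbzzbqzzbq   [A → λ]

A ⇒ qAq ⇒ qbAbq ⇒ qbzAzbq ⇒ qbzzAzzbq ⇒ qbzzqAqzzbq ⇒ qbzzqbAbqzzbq ⇒ qbzzqbzAzbqzzbq ⇒ qbzzqbzzAzzbqzzbq ⇒ qbzzqbzzbAbzzbqzzbq ⇒ qbzzqbzzbqAqbzzbqzzbq ⇒ qbzzqbzzbqqbzzbqzzbq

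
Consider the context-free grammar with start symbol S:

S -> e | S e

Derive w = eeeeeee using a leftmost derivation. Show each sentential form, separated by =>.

S => Se => See => Seee => Seeee => Seeeee => Seeeeee => eeeeeee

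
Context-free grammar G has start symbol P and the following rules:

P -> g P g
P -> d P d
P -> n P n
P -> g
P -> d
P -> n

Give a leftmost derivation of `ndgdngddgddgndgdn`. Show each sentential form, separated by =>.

P => nPn => ndPdn => ndgPgdn => ndgdPdgdn => ndgdnPndgdn => ndgdngPgndgdn => ndgdngdPdgndgdn => ndgdngddPddgndgdn => ndgdngddgddgndgdn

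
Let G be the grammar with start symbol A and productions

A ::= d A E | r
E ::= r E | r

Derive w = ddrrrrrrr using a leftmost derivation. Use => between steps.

A => dAE => ddAEE => ddrEE => ddrrEE => ddrrrE => ddrrrrE => ddrrrrrE => ddrrrrrrE => ddrrrrrrr

A => dAE   [A ::= d A E]
dAE => ddAEE   [A ::= d A E]
ddAEE => ddrEE   [A ::= r]
ddrEE => ddrrEE   [E ::= r E]
ddrrEE => ddrrrE   [E ::= r]
ddrrrE => ddrrrrE   [E ::= r E]
ddrrrrE => ddrrrrrE   [E ::= r E]
ddrrrrrE => ddrrrrrrE   [E ::= r E]
ddrrrrrrE => ddrrrrrrr   [E ::= r]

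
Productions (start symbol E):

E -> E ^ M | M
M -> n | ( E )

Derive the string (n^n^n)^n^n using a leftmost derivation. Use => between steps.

E => E^M   [E -> E ^ M]
E^M => E^M^M   [E -> E ^ M]
E^M^M => M^M^M   [E -> M]
M^M^M => (E)^M^M   [M -> ( E )]
(E)^M^M => (E^M)^M^M   [E -> E ^ M]
(E^M)^M^M => (E^M^M)^M^M   [E -> E ^ M]
(E^M^M)^M^M => (M^M^M)^M^M   [E -> M]
(M^M^M)^M^M => (n^M^M)^M^M   [M -> n]
(n^M^M)^M^M => (n^n^M)^M^M   [M -> n]
(n^n^M)^M^M => (n^n^n)^M^M   [M -> n]
(n^n^n)^M^M => (n^n^n)^n^M   [M -> n]
(n^n^n)^n^M => (n^n^n)^n^n   [M -> n]

E => E^M => E^M^M => M^M^M => (E)^M^M => (E^M)^M^M => (E^M^M)^M^M => (M^M^M)^M^M => (n^M^M)^M^M => (n^n^M)^M^M => (n^n^n)^M^M => (n^n^n)^n^M => (n^n^n)^n^n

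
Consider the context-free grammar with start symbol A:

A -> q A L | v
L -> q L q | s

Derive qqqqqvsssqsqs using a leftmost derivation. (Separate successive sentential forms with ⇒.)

A ⇒ qAL ⇒ qqALL ⇒ qqqALLL ⇒ qqqqALLLL ⇒ qqqqqALLLLL ⇒ qqqqqvLLLLL ⇒ qqqqqvsLLLL ⇒ qqqqqvssLLL ⇒ qqqqqvsssLL ⇒ qqqqqvsssqLqL ⇒ qqqqqvsssqsqL ⇒ qqqqqvsssqsqs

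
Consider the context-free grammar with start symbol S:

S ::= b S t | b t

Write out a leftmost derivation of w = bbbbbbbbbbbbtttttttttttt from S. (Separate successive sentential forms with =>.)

S=>bSt=>bbStt=>bbbSttt=>bbbbStttt=>bbbbbSttttt=>bbbbbbStttttt=>bbbbbbbSttttttt=>bbbbbbbbStttttttt=>bbbbbbbbbSttttttttt=>bbbbbbbbbbStttttttttt=>bbbbbbbbbbbSttttttttttt=>bbbbbbbbbbbbtttttttttttt

S => bSt   [S ::= b S t]
bSt => bbStt   [S ::= b S t]
bbStt => bbbSttt   [S ::= b S t]
bbbSttt => bbbbStttt   [S ::= b S t]
bbbbStttt => bbbbbSttttt   [S ::= b S t]
bbbbbSttttt => bbbbbbStttttt   [S ::= b S t]
bbbbbbStttttt => bbbbbbbSttttttt   [S ::= b S t]
bbbbbbbSttttttt => bbbbbbbbStttttttt   [S ::= b S t]
bbbbbbbbStttttttt => bbbbbbbbbSttttttttt   [S ::= b S t]
bbbbbbbbbSttttttttt => bbbbbbbbbbStttttttttt   [S ::= b S t]
bbbbbbbbbbStttttttttt => bbbbbbbbbbbSttttttttttt   [S ::= b S t]
bbbbbbbbbbbSttttttttttt => bbbbbbbbbbbbtttttttttttt   [S ::= b t]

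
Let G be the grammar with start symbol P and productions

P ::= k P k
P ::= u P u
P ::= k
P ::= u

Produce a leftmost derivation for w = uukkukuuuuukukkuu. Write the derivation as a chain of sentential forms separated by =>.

P => uPu => uuPuu => uukPkuu => uukkPkkuu => uukkuPukkuu => uukkukPkukkuu => uukkukuPukukkuu => uukkukuuPuukukkuu => uukkukuuuuukukkuu

P => uPu   [P ::= u P u]
uPu => uuPuu   [P ::= u P u]
uuPuu => uukPkuu   [P ::= k P k]
uukPkuu => uukkPkkuu   [P ::= k P k]
uukkPkkuu => uukkuPukkuu   [P ::= u P u]
uukkuPukkuu => uukkukPkukkuu   [P ::= k P k]
uukkukPkukkuu => uukkukuPukukkuu   [P ::= u P u]
uukkukuPukukkuu => uukkukuuPuukukkuu   [P ::= u P u]
uukkukuuPuukukkuu => uukkukuuuuukukkuu   [P ::= u]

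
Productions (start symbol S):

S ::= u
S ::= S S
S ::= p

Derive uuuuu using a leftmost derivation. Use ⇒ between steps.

S ⇒ SS   [S ::= S S]
SS ⇒ uS   [S ::= u]
uS ⇒ uSS   [S ::= S S]
uSS ⇒ uuS   [S ::= u]
uuS ⇒ uuSS   [S ::= S S]
uuSS ⇒ uuSSS   [S ::= S S]
uuSSS ⇒ uuuSS   [S ::= u]
uuuSS ⇒ uuuuS   [S ::= u]
uuuuS ⇒ uuuuu   [S ::= u]

S⇒SS⇒uS⇒uSS⇒uuS⇒uuSS⇒uuSSS⇒uuuSS⇒uuuuS⇒uuuuu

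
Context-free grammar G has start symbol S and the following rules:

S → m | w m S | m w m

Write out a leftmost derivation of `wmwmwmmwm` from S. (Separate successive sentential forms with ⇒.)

S⇒wmS⇒wmwmS⇒wmwmwmS⇒wmwmwmmwm

S ⇒ wmS   [S → w m S]
wmS ⇒ wmwmS   [S → w m S]
wmwmS ⇒ wmwmwmS   [S → w m S]
wmwmwmS ⇒ wmwmwmmwm   [S → m w m]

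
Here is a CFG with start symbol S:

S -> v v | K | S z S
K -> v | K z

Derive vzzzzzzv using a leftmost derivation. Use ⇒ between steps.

S⇒SzS⇒KzS⇒KzzS⇒KzzzS⇒KzzzzS⇒KzzzzzS⇒KzzzzzzS⇒vzzzzzzS⇒vzzzzzzK⇒vzzzzzzv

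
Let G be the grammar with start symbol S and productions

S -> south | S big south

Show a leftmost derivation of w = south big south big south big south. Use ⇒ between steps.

S ⇒ S big south ⇒ S big south big south ⇒ S big south big south big south ⇒ south big south big south big south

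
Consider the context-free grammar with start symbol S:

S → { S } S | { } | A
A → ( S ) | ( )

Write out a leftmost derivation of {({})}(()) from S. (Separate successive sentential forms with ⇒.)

S ⇒ {S}S ⇒ {A}S ⇒ {(S)}S ⇒ {({})}S ⇒ {({})}A ⇒ {({})}(S) ⇒ {({})}(A) ⇒ {({})}(())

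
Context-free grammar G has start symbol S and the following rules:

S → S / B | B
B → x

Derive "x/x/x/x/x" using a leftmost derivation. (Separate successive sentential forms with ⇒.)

S⇒S/B⇒S/B/B⇒S/B/B/B⇒S/B/B/B/B⇒B/B/B/B/B⇒x/B/B/B/B⇒x/x/B/B/B⇒x/x/x/B/B⇒x/x/x/x/B⇒x/x/x/x/x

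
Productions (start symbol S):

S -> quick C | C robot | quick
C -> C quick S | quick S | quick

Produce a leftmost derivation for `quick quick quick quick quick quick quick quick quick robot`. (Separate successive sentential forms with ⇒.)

S ⇒ C robot ⇒ C quick S robot ⇒ C quick S quick S robot ⇒ C quick S quick S quick S robot ⇒ C quick S quick S quick S quick S robot ⇒ quick quick S quick S quick S quick S robot ⇒ quick quick quick quick S quick S quick S robot ⇒ quick quick quick quick quick quick S quick S robot ⇒ quick quick quick quick quick quick quick quick S robot ⇒ quick quick quick quick quick quick quick quick quick robot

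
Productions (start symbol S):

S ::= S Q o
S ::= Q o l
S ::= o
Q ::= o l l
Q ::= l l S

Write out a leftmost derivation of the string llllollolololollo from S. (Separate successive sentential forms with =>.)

S=>SQo=>QolQo=>llSolQo=>llQololQo=>llllSololQo=>llllQolololQo=>llllollolololQo=>llllollolololollo

S => SQo   [S ::= S Q o]
SQo => QolQo   [S ::= Q o l]
QolQo => llSolQo   [Q ::= l l S]
llSolQo => llQololQo   [S ::= Q o l]
llQololQo => llllSololQo   [Q ::= l l S]
llllSololQo => llllQolololQo   [S ::= Q o l]
llllQolololQo => llllollolololQo   [Q ::= o l l]
llllollolololQo => llllollolololollo   [Q ::= o l l]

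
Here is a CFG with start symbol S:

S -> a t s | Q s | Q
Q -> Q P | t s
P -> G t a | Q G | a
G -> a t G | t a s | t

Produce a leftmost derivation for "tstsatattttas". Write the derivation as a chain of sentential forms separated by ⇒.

S ⇒ Qs   [S -> Q s]
Qs ⇒ QPs   [Q -> Q P]
QPs ⇒ QPPs   [Q -> Q P]
QPPs ⇒ tsPPs   [Q -> t s]
tsPPs ⇒ tsQGPs   [P -> Q G]
tsQGPs ⇒ tstsGPs   [Q -> t s]
tstsGPs ⇒ tstsatGPs   [G -> a t G]
tstsatGPs ⇒ tstsatatGPs   [G -> a t G]
tstsatatGPs ⇒ tstsatattPs   [G -> t]
tstsatattPs ⇒ tstsatattGtas   [P -> G t a]
tstsatattGtas ⇒ tstsatattttas   [G -> t]

S⇒Qs⇒QPs⇒QPPs⇒tsPPs⇒tsQGPs⇒tstsGPs⇒tstsatGPs⇒tstsatatGPs⇒tstsatattPs⇒tstsatattGtas⇒tstsatattttas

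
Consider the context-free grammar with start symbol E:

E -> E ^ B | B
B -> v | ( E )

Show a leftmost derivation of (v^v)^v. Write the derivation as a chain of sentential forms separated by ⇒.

E ⇒ E^B   [E -> E ^ B]
E^B ⇒ B^B   [E -> B]
B^B ⇒ (E)^B   [B -> ( E )]
(E)^B ⇒ (E^B)^B   [E -> E ^ B]
(E^B)^B ⇒ (B^B)^B   [E -> B]
(B^B)^B ⇒ (v^B)^B   [B -> v]
(v^B)^B ⇒ (v^v)^B   [B -> v]
(v^v)^B ⇒ (v^v)^v   [B -> v]

E⇒E^B⇒B^B⇒(E)^B⇒(E^B)^B⇒(B^B)^B⇒(v^B)^B⇒(v^v)^B⇒(v^v)^v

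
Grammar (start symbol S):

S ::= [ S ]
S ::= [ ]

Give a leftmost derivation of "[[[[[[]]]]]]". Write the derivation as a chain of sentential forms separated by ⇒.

S ⇒ [S] ⇒ [[S]] ⇒ [[[S]]] ⇒ [[[[S]]]] ⇒ [[[[[S]]]]] ⇒ [[[[[[]]]]]]

S ⇒ [S]   [S ::= [ S ]]
[S] ⇒ [[S]]   [S ::= [ S ]]
[[S]] ⇒ [[[S]]]   [S ::= [ S ]]
[[[S]]] ⇒ [[[[S]]]]   [S ::= [ S ]]
[[[[S]]]] ⇒ [[[[[S]]]]]   [S ::= [ S ]]
[[[[[S]]]]] ⇒ [[[[[[]]]]]]   [S ::= [ ]]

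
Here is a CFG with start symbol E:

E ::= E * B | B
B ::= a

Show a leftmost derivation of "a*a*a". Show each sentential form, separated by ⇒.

E ⇒ E*B   [E ::= E * B]
E*B ⇒ E*B*B   [E ::= E * B]
E*B*B ⇒ B*B*B   [E ::= B]
B*B*B ⇒ a*B*B   [B ::= a]
a*B*B ⇒ a*a*B   [B ::= a]
a*a*B ⇒ a*a*a   [B ::= a]

E ⇒ E*B ⇒ E*B*B ⇒ B*B*B ⇒ a*B*B ⇒ a*a*B ⇒ a*a*a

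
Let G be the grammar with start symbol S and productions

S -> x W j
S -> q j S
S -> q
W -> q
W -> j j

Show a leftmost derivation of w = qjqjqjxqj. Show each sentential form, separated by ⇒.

S ⇒ qjS ⇒ qjqjS ⇒ qjqjqjS ⇒ qjqjqjxWj ⇒ qjqjqjxqj

S ⇒ qjS   [S -> q j S]
qjS ⇒ qjqjS   [S -> q j S]
qjqjS ⇒ qjqjqjS   [S -> q j S]
qjqjqjS ⇒ qjqjqjxWj   [S -> x W j]
qjqjqjxWj ⇒ qjqjqjxqj   [W -> q]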